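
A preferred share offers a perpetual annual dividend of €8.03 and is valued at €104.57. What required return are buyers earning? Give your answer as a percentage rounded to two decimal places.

P = C/r ⇒ r = C/P = €8.03/€104.57 = 0.076791

7.68%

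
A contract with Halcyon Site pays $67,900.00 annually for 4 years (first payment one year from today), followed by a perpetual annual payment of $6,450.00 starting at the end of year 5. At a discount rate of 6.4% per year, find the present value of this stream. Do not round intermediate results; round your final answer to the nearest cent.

$311776.08

PV of 4-year annuity: $67,900.00 × [1 − (1+0.064)^−4] / 0.064 = 233141.56681
Perpetuity value at year 4: $6,450.00 / 0.064 = 100781.25000
PV of perpetuity: 100781.25000 / (1+0.064)^4 = 78634.51795
Total PV = 233141.56681 + 78634.51795 = 311776.08476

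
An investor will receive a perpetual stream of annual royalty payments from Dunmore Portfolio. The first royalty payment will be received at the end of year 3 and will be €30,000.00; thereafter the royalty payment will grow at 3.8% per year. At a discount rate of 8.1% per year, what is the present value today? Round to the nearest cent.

€597037.23

Value at end of year 2: C₁ / (r − g) = €30,000.00 / (0.081 − 0.038) = €697,674.4186
Discount to today: PV = €697,674.4186 / (1 + 0.081)^2 = €697,674.4186 / 1.168561 = €597,037.23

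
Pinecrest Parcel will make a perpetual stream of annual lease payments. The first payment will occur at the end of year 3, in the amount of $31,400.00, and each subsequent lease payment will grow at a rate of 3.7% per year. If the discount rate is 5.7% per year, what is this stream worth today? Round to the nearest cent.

Value at end of year 2: C₁ / (r − g) = $31,400.00 / (0.057 − 0.037) = $1,570,000.0000
Discount to today: PV = $1,570,000.0000 / (1 + 0.057)^2 = $1,570,000.0000 / 1.117249 = $1,405,237.33

$1405237.33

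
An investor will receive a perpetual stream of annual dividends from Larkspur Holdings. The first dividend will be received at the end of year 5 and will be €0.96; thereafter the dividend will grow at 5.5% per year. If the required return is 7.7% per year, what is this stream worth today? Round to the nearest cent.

Value at end of year 4: C₁ / (r − g) = €0.96 / (0.077 − 0.055) = €43.6364
Discount to today: PV = €43.6364 / (1 + 0.077)^4 = €43.6364 / 1.345435 = €32.43

€32.43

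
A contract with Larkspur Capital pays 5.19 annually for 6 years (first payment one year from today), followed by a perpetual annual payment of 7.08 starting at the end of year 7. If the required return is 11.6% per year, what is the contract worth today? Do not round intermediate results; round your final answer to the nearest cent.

PV of 6-year annuity: 5.19 × [1 − (1+0.116)^−6] / 0.116 = 21.58214
Perpetuity value at year 6: 7.08 / 0.116 = 61.03448
PV of perpetuity: 61.03448 / (1+0.116)^6 = 31.59294
Total PV = 21.58214 + 31.59294 = 53.17509

53.18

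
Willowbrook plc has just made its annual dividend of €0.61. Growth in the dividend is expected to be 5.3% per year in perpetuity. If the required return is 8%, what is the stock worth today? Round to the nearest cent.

€23.79

D₁ = D₀ × (1 + g) = €0.61 × 1.053 = €0.6423
Growing perpetuity: P = D₁ / (r − g) = €0.6423 / (0.08 − 0.053) = €23.79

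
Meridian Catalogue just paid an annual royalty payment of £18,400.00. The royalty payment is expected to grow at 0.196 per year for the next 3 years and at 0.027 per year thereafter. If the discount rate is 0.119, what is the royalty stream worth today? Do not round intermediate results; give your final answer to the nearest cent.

£313937.52

D_1 = 22006.40000
D_2 = 26319.65440
D_3 = 31478.30666
Terminal value at year 3: TV = D_3×(1+g_2)/(r−g_2) = 32328.22094/0.092 = 351393.70589
P_0 = D_1/(1+r)^1 + D_2/(1+r)^2 + D_3/(1+r)^3 + TV/(1+r)^3
    = 19666.13047 + 21019.38521 + 22465.75935 + 250786.24834 = 313937.52337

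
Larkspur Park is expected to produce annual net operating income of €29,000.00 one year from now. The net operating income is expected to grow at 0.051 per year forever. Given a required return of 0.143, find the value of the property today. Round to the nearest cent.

Growing perpetuity: P = D₁ / (r − g) = €29,000.0000 / (0.143 − 0.051) = €315,217.39

€315217.39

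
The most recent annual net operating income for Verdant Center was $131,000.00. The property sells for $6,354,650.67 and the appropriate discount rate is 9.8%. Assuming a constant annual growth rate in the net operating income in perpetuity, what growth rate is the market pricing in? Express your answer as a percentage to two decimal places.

7.58%

P = D₀(1+g)/(r−g) ⇒ P(r−g) = D₀(1+g) ⇒ g(P+D₀) = P·r − D₀
g = (P·r − D₀)/(P + D₀) = ($6,354,650.67×0.098 − $131,000.00) / ($6,354,650.67 + $131,000.00) = 0.075822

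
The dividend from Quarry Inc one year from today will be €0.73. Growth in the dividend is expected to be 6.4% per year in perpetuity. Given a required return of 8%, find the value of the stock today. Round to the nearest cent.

€45.63

Growing perpetuity: P = D₁ / (r − g) = €0.7300 / (0.08 − 0.064) = €45.63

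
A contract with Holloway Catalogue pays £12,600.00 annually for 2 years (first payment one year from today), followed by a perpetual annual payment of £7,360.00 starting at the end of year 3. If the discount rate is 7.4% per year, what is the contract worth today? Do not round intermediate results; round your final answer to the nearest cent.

£108881.21

PV of 2-year annuity: £12,600.00 × [1 − (1+0.074)^−2] / 0.074 = 22655.34784
Perpetuity value at year 2: £7,360.00 / 0.074 = 99459.45946
PV of perpetuity: 99459.45946 / (1+0.074)^2 = 86225.85945
Total PV = 22655.34784 + 86225.85945 = 108881.20729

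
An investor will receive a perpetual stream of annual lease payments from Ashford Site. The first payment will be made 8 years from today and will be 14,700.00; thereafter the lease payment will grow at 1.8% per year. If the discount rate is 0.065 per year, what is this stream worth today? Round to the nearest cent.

201266.84

Value at end of year 7: C₁ / (r − g) = 14,700.00 / (0.065 − 0.018) = 312,765.9574
Discount to today: PV = 312,765.9574 / (1 + 0.065)^7 = 312,765.9574 / 1.553987 = 201,266.84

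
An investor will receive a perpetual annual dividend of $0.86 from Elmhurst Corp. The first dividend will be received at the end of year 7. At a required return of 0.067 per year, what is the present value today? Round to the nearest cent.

$8.70

Value at end of year 6: C / r = $0.86 / 0.067 = $12.8358
Discount to today: PV = $12.8358 / (1 + 0.067)^6 = $12.8358 / 1.475661 = $8.70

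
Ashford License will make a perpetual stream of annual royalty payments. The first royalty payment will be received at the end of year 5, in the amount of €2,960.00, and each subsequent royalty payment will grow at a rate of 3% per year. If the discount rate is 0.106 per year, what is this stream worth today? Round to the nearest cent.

Value at end of year 4: C₁ / (r − g) = €2,960.00 / (0.106 − 0.03) = €38,947.3684
Discount to today: PV = €38,947.3684 / (1 + 0.106)^4 = €38,947.3684 / 1.496306 = €26,029.01

€26029.01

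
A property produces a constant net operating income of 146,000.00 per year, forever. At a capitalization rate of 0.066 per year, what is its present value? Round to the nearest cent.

Level perpetuity: PV = C / r = 146,000.00 / 0.066 = 2,212,121.21

2212121.21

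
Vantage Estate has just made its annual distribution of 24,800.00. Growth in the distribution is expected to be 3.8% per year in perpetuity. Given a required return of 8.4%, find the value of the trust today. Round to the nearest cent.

559617.39

D₁ = D₀ × (1 + g) = 24,800.00 × 1.038 = 25,742.4000
Growing perpetuity: P = D₁ / (r − g) = 25,742.4000 / (0.084 − 0.038) = 559,617.39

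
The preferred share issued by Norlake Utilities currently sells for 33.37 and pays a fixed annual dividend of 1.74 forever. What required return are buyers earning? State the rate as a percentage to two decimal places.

P = C/r ⇒ r = C/P = 1.74/33.37 = 0.052143

5.21%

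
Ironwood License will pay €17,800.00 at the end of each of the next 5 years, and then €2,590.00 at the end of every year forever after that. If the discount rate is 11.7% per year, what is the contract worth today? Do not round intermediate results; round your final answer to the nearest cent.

€77375.34

PV of 5-year annuity: €17,800.00 × [1 − (1+0.117)^−5] / 0.117 = 64644.76610
Perpetuity value at year 5: €2,590.00 / 0.117 = 22136.75214
PV of perpetuity: 22136.75214 / (1+0.117)^5 = 12730.57550
Total PV = 64644.76610 + 12730.57550 = 77375.34159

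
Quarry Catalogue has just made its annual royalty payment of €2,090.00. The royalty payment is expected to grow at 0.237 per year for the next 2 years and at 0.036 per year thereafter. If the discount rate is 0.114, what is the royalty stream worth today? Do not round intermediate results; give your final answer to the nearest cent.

€39125.68

D_1 = 2585.33000
D_2 = 3198.05321
Terminal value at year 2: TV = D_2×(1+g_2)/(r−g_2) = 3313.18313/0.078 = 42476.70674
P_0 = D_1/(1+r)^1 + D_2/(1+r)^2 + TV/(1+r)^2
    = 2320.76302 + 2577.00525 + 34227.91591 = 39125.68418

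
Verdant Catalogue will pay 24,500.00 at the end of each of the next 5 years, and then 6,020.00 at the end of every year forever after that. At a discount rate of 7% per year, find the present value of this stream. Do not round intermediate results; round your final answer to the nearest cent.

161771.65

PV of 5-year annuity: 24,500.00 × [1 − (1+0.07)^−5] / 0.07 = 100454.83718
Perpetuity value at year 5: 6,020.00 / 0.07 = 86000.00000
PV of perpetuity: 86000.00000 / (1+0.07)^5 = 61316.81144
Total PV = 100454.83718 + 61316.81144 = 161771.64862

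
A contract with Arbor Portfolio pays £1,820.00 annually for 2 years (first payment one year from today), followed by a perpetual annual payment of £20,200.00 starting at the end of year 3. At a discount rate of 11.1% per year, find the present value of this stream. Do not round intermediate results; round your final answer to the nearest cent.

PV of 2-year annuity: £1,820.00 × [1 − (1+0.111)^−2] / 0.111 = 3112.65870
Perpetuity value at year 2: £20,200.00 / 0.111 = 181981.98198
PV of perpetuity: 181981.98198 / (1+0.111)^2 = 147434.89091
Total PV = 3112.65870 + 147434.89091 = 150547.54961

£150547.55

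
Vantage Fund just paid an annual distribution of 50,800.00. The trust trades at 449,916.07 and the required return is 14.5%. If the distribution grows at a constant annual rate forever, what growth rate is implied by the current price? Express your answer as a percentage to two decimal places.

2.88%

P = D₀(1+g)/(r−g) ⇒ P(r−g) = D₀(1+g) ⇒ g(P+D₀) = P·r − D₀
g = (P·r − D₀)/(P + D₀) = (449,916.07×0.145 − 50,800.00) / (449,916.07 + 50,800.00) = 0.028834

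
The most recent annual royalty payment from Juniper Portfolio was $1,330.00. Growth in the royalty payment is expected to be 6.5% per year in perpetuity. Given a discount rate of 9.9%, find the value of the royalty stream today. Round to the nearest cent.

$41660.29

D₁ = D₀ × (1 + g) = $1,330.00 × 1.065 = $1,416.4500
Growing perpetuity: P = D₁ / (r − g) = $1,416.4500 / (0.099 − 0.065) = $41,660.29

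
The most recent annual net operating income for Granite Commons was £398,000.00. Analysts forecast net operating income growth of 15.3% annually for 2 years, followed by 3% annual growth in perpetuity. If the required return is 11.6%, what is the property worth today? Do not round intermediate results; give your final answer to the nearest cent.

£5924081.71

D_1 = 458894.00000
D_2 = 529104.78200
Terminal value at year 2: TV = D_2×(1+g_2)/(r−g_2) = 544977.92546/0.086 = 6336952.62163
P_0 = D_1/(1+r)^1 + D_2/(1+r)^2 + TV/(1+r)^2
    = 411195.34050 + 424828.16093 + 5088058.20649 = 5924081.70793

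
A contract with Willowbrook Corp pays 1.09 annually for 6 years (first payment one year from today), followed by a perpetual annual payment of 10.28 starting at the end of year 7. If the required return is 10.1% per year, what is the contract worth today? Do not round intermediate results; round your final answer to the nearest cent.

61.87

PV of 6-year annuity: 1.09 × [1 − (1+0.101)^−6] / 0.101 = 4.73335
Perpetuity value at year 6: 10.28 / 0.101 = 101.78218
PV of perpetuity: 101.78218 / (1+0.101)^6 = 57.14100
Total PV = 4.73335 + 57.14100 = 61.87435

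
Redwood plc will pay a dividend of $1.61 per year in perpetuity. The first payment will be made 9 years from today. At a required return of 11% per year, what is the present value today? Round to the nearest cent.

$6.35

Value at end of year 8: C / r = $1.61 / 0.11 = $14.6364
Discount to today: PV = $14.6364 / (1 + 0.11)^8 = $14.6364 / 2.304538 = $6.35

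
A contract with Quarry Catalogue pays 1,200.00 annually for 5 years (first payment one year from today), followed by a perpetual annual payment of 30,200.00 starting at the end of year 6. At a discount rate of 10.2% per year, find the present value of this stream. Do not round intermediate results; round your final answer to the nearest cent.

PV of 5-year annuity: 1,200.00 × [1 − (1+0.102)^−5] / 0.102 = 4525.79714
Perpetuity value at year 5: 30,200.00 / 0.102 = 296078.43137
PV of perpetuity: 296078.43137 / (1+0.102)^5 = 182179.20335
Total PV = 4525.79714 + 182179.20335 = 186705.00049

186705.00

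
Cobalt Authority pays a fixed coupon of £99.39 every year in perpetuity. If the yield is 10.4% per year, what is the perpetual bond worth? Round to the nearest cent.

Level perpetuity: PV = C / r = £99.39 / 0.104 = £955.67

£955.67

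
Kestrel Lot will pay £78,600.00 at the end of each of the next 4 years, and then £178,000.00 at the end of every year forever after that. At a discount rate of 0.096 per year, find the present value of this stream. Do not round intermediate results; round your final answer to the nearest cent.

PV of 4-year annuity: £78,600.00 × [1 − (1+0.096)^−4] / 0.096 = 251324.17677
Perpetuity value at year 4: £178,000.00 / 0.096 = 1854166.66667
PV of perpetuity: 1854166.66667 / (1+0.096)^4 = 1285010.13403
Total PV = 251324.17677 + 1285010.13403 = 1536334.31080

£1536334.31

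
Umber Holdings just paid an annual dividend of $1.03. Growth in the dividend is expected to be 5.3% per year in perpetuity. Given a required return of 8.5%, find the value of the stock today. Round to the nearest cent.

$33.89

D₁ = D₀ × (1 + g) = $1.03 × 1.053 = $1.0846
Growing perpetuity: P = D₁ / (r − g) = $1.0846 / (0.085 − 0.053) = $33.89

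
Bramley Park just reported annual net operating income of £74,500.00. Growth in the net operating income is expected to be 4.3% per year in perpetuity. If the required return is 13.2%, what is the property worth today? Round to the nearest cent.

D₁ = D₀ × (1 + g) = £74,500.00 × 1.043 = £77,703.5000
Growing perpetuity: P = D₁ / (r − g) = £77,703.5000 / (0.132 − 0.043) = £873,073.03

£873073.03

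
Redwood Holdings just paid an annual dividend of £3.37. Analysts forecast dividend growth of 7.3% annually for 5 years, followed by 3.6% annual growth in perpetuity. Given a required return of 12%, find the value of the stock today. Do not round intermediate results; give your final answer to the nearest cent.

D_1 = 3.61601
D_2 = 3.87998
D_3 = 4.16322
D_4 = 4.46713
D_5 = 4.79323
Terminal value at year 5: TV = D_5×(1+g_2)/(r−g_2) = 4.96579/0.084 = 59.11654
P_0 = D_1/(1+r)^1 + D_2/(1+r)^2 + D_3/(1+r)^3 + D_4/(1+r)^4 + D_5/(1+r)^5 + TV/(1+r)^5
    = 3.22858 + 3.09310 + 2.96330 + 2.83894 + 2.71981 + 33.54431 = 48.38803

£48.39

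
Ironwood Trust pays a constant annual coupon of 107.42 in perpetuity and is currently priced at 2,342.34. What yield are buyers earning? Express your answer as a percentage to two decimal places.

P = C/r ⇒ r = C/P = 107.42/2,342.34 = 0.045860

4.59%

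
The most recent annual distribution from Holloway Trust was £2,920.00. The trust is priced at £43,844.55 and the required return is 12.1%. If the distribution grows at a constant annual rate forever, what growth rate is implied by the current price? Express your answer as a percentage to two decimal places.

5.10%

P = D₀(1+g)/(r−g) ⇒ P(r−g) = D₀(1+g) ⇒ g(P+D₀) = P·r − D₀
g = (P·r − D₀)/(P + D₀) = (£43,844.55×0.121 − £2,920.00) / (£43,844.55 + £2,920.00) = 0.051004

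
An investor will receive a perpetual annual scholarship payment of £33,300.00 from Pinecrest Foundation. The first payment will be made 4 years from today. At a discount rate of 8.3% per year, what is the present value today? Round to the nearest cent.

£315849.92

Value at end of year 3: C / r = £33,300.00 / 0.083 = £401,204.8193
Discount to today: PV = £401,204.8193 / (1 + 0.083)^3 = £401,204.8193 / 1.270239 = £315,849.92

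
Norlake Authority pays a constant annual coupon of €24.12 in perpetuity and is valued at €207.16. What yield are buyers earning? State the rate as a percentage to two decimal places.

P = C/r ⇒ r = C/P = €24.12/€207.16 = 0.116432

11.64%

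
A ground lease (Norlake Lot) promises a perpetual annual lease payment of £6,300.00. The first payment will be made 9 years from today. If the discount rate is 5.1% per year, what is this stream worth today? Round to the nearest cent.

Value at end of year 8: C / r = £6,300.00 / 0.051 = £123,529.4118
Discount to today: PV = £123,529.4118 / (1 + 0.051)^8 = £123,529.4118 / 1.488750 = £82,975.26

£82975.26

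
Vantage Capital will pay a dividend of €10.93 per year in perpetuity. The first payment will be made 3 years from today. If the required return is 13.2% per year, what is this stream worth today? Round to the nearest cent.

Value at end of year 2: C / r = €10.93 / 0.132 = €82.8030
Discount to today: PV = €82.8030 / (1 + 0.132)^2 = €82.8030 / 1.281424 = €64.62

€64.62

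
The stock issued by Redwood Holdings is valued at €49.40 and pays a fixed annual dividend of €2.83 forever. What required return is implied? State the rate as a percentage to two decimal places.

P = C/r ⇒ r = C/P = €2.83/€49.40 = 0.057287

5.73%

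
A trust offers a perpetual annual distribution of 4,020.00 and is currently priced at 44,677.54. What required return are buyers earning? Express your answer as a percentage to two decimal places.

P = C/r ⇒ r = C/P = 4,020.00/44,677.54 = 0.089978

9.00%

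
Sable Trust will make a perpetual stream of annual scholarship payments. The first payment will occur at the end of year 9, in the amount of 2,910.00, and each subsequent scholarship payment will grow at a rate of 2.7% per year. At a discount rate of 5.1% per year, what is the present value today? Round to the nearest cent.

Value at end of year 8: C₁ / (r − g) = 2,910.00 / (0.051 − 0.027) = 121,250.0000
Discount to today: PV = 121,250.0000 / (1 + 0.051)^8 = 121,250.0000 / 1.488750 = 81,444.17

81444.17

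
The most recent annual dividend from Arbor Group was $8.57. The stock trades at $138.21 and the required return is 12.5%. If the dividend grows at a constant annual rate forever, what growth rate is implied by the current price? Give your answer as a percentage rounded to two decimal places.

P = D₀(1+g)/(r−g) ⇒ P(r−g) = D₀(1+g) ⇒ g(P+D₀) = P·r − D₀
g = (P·r − D₀)/(P + D₀) = ($138.21×0.125 − $8.57) / ($138.21 + $8.57) = 0.059315

5.93%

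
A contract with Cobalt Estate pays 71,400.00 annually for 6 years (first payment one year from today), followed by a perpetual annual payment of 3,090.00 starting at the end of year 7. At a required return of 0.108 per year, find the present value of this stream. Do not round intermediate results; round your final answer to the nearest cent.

PV of 6-year annuity: 71,400.00 × [1 − (1+0.108)^−6] / 0.108 = 303808.74355
Perpetuity value at year 6: 3,090.00 / 0.108 = 28611.11111
PV of perpetuity: 28611.11111 / (1+0.108)^6 = 15463.08565
Total PV = 303808.74355 + 15463.08565 = 319271.82921

319271.83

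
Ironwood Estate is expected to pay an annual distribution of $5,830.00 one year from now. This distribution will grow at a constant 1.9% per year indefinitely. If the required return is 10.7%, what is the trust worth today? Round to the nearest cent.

Growing perpetuity: P = D₁ / (r − g) = $5,830.0000 / (0.107 − 0.019) = $66,250.00

$66250.00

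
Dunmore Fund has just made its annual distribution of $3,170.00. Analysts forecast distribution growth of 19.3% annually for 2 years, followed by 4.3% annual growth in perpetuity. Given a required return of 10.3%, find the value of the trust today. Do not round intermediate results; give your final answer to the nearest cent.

$71601.81

D_1 = 3781.81000
D_2 = 4511.69933
Terminal value at year 2: TV = D_2×(1+g_2)/(r−g_2) = 4705.70240/0.06 = 78428.37335
P_0 = D_1/(1+r)^1 + D_2/(1+r)^2 + TV/(1+r)^2
    = 3428.65820 + 3708.42179 + 64464.73218 = 71601.81218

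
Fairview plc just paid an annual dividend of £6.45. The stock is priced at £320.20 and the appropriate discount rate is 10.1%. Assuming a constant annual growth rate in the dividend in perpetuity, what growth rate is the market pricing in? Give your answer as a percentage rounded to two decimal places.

7.93%

P = D₀(1+g)/(r−g) ⇒ P(r−g) = D₀(1+g) ⇒ g(P+D₀) = P·r − D₀
g = (P·r − D₀)/(P + D₀) = (£320.20×0.101 − £6.45) / (£320.20 + £6.45) = 0.079260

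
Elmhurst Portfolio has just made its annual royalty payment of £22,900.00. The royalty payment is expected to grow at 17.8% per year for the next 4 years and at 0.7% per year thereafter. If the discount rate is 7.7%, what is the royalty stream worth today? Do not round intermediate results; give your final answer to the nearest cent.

D_1 = 26976.20000
D_2 = 31777.96360
D_3 = 37434.44112
D_4 = 44097.77164
Terminal value at year 4: TV = D_4×(1+g_2)/(r−g_2) = 44406.45604/0.07 = 634377.94345
P_0 = D_1/(1+r)^1 + D_2/(1+r)^2 + D_3/(1+r)^3 + D_4/(1+r)^4 + TV/(1+r)^4
    = 25047.53946 + 27396.47306 + 29965.68734 + 32775.84001 + 471503.86979 = 586689.40966

£586689.41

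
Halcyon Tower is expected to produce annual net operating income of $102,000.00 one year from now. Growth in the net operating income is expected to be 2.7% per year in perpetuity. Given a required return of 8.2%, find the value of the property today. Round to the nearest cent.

$1854545.45

Growing perpetuity: P = D₁ / (r − g) = $102,000.0000 / (0.082 − 0.027) = $1,854,545.45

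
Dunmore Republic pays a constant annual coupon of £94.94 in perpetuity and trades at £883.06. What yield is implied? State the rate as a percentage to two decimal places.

10.75%

P = C/r ⇒ r = C/P = £94.94/£883.06 = 0.107513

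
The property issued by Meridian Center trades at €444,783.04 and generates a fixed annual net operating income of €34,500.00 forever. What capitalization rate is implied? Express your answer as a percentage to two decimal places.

7.76%

P = C/r ⇒ r = C/P = €34,500.00/€444,783.04 = 0.077566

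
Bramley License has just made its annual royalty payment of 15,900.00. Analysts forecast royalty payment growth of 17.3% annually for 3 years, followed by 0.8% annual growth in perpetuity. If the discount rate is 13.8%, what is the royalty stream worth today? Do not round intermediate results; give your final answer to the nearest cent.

D_1 = 18650.70000
D_2 = 21877.27110
D_3 = 25662.03900
Terminal value at year 3: TV = D_3×(1+g_2)/(r−g_2) = 25867.33531/0.13 = 198979.50240
P_0 = D_1/(1+r)^1 + D_2/(1+r)^2 + D_3/(1+r)^3 + TV/(1+r)^3
    = 16389.01582 + 16893.07166 + 17412.63011 + 135014.85498 = 185709.57257

185709.57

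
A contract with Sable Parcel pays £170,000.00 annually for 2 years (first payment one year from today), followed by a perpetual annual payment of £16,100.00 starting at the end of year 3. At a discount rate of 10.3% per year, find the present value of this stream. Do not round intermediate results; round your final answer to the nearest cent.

£422338.38

PV of 2-year annuity: £170,000.00 × [1 − (1+0.103)^−2] / 0.103 = 293857.76367
Perpetuity value at year 2: £16,100.00 / 0.103 = 156310.67961
PV of perpetuity: 156310.67961 / (1+0.103)^2 = 128480.62082
Total PV = 293857.76367 + 128480.62082 = 422338.38449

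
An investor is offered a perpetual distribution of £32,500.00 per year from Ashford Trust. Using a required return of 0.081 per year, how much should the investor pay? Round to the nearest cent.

Level perpetuity: PV = C / r = £32,500.00 / 0.081 = £401,234.57

£401234.57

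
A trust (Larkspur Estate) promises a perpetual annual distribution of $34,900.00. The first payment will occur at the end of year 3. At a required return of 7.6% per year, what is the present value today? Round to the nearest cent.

Value at end of year 2: C / r = $34,900.00 / 0.076 = $459,210.5263
Discount to today: PV = $459,210.5263 / (1 + 0.076)^2 = $459,210.5263 / 1.157776 = $396,631.58

$396631.58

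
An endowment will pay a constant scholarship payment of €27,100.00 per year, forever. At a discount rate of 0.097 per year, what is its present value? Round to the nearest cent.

Level perpetuity: PV = C / r = €27,100.00 / 0.097 = €279,381.44

€279381.44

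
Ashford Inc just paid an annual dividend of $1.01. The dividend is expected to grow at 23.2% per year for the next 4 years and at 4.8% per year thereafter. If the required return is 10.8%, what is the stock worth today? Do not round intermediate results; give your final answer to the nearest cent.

D_1 = 1.24432
D_2 = 1.53300
D_3 = 1.88866
D_4 = 2.32683
Terminal value at year 4: TV = D_4×(1+g_2)/(r−g_2) = 2.43852/0.06 = 40.64192
P_0 = D_1/(1+r)^1 + D_2/(1+r)^2 + D_3/(1+r)^3 + D_4/(1+r)^4 + TV/(1+r)^4
    = 1.12303 + 1.24871 + 1.38846 + 1.54385 + 26.96592 = 32.26998

$32.27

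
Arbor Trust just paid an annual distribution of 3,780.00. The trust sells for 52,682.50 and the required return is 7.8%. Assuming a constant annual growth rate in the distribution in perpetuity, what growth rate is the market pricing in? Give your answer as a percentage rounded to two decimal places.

P = D₀(1+g)/(r−g) ⇒ P(r−g) = D₀(1+g) ⇒ g(P+D₀) = P·r − D₀
g = (P·r − D₀)/(P + D₀) = (52,682.50×0.078 − 3,780.00) / (52,682.50 + 3,780.00) = 0.005831

0.58%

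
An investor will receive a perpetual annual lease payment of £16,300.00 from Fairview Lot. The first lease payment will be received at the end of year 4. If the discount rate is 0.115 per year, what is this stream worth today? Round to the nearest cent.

£102250.43

Value at end of year 3: C / r = £16,300.00 / 0.115 = £141,739.1304
Discount to today: PV = £141,739.1304 / (1 + 0.115)^3 = £141,739.1304 / 1.386196 = £102,250.43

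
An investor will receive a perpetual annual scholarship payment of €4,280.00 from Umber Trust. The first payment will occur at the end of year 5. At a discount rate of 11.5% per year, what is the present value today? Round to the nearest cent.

Value at end of year 4: C / r = €4,280.00 / 0.115 = €37,217.3913
Discount to today: PV = €37,217.3913 / (1 + 0.115)^4 = €37,217.3913 / 1.545608 = €24,079.44

€24079.44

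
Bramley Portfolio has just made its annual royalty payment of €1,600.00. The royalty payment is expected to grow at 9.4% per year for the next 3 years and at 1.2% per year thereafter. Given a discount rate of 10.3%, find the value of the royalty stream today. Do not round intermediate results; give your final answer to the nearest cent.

€22083.48

D_1 = 1750.40000
D_2 = 1914.93760
D_3 = 2094.94173
Terminal value at year 3: TV = D_3×(1+g_2)/(r−g_2) = 2120.08104/0.091 = 23297.59379
P_0 = D_1/(1+r)^1 + D_2/(1+r)^2 + D_3/(1+r)^3 + TV/(1+r)^3
    = 1586.94470 + 1573.99592 + 1561.15280 + 17361.39154 = 22083.48495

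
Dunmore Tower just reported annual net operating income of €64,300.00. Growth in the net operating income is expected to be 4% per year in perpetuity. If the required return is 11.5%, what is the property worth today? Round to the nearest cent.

D₁ = D₀ × (1 + g) = €64,300.00 × 1.04 = €66,872.0000
Growing perpetuity: P = D₁ / (r − g) = €66,872.0000 / (0.115 − 0.04) = €891,626.67

€891626.67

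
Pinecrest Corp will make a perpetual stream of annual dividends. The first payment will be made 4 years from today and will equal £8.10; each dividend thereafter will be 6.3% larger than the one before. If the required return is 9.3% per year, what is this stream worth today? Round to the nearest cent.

Value at end of year 3: C₁ / (r − g) = £8.10 / (0.093 − 0.063) = £270.0000
Discount to today: PV = £270.0000 / (1 + 0.093)^3 = £270.0000 / 1.305751 = £206.78

£206.78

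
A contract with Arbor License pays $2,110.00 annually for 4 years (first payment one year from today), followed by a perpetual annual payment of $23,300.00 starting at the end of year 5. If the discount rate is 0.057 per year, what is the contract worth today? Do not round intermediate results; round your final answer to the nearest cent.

$334839.12

PV of 4-year annuity: $2,110.00 × [1 − (1+0.057)^−4] / 0.057 = 7361.88000
Perpetuity value at year 4: $23,300.00 / 0.057 = 408771.92982
PV of perpetuity: 408771.92982 / (1+0.057)^4 = 327477.23597
Total PV = 7361.88000 + 327477.23597 = 334839.11597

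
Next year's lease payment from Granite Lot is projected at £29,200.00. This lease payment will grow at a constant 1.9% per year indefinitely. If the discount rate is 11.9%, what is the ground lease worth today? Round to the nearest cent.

Growing perpetuity: P = D₁ / (r − g) = £29,200.0000 / (0.119 − 0.019) = £292,000.00

£292000.00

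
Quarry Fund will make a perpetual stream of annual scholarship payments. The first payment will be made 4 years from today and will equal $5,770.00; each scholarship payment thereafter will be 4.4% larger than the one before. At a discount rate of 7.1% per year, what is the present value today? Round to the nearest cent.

Value at end of year 3: C₁ / (r − g) = $5,770.00 / (0.071 − 0.044) = $213,703.7037
Discount to today: PV = $213,703.7037 / (1 + 0.071)^3 = $213,703.7037 / 1.228481 = $173,957.69

$173957.69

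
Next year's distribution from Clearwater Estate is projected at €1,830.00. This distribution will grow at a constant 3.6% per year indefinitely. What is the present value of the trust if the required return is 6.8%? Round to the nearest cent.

Growing perpetuity: P = D₁ / (r − g) = €1,830.0000 / (0.068 − 0.036) = €57,187.50

€57187.50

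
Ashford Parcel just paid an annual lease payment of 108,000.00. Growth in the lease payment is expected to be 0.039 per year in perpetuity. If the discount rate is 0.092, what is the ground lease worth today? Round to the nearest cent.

D₁ = D₀ × (1 + g) = 108,000.00 × 1.039 = 112,212.0000
Growing perpetuity: P = D₁ / (r − g) = 112,212.0000 / (0.092 − 0.039) = 2,117,207.55

2117207.55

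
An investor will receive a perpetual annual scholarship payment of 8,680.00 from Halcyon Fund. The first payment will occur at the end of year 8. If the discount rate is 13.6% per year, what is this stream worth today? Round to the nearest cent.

26141.62

Value at end of year 7: C / r = 8,680.00 / 0.136 = 63,823.5294
Discount to today: PV = 63,823.5294 / (1 + 0.136)^7 = 63,823.5294 / 2.441453 = 26,141.62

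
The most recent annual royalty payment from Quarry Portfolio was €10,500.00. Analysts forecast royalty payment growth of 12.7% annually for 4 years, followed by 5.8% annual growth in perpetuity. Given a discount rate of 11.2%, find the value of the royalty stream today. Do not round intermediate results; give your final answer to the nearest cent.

€260484.57

D_1 = 11833.50000
D_2 = 13336.35450
D_3 = 15030.07152
D_4 = 16938.89060
Terminal value at year 4: TV = D_4×(1+g_2)/(r−g_2) = 17921.34626/0.054 = 331876.78259
P_0 = D_1/(1+r)^1 + D_2/(1+r)^2 + D_3/(1+r)^3 + D_4/(1+r)^4 + TV/(1+r)^4
    = 10641.63669 + 10785.18395 + 10930.66754 + 11078.11360 + 217048.96645 = 260484.56823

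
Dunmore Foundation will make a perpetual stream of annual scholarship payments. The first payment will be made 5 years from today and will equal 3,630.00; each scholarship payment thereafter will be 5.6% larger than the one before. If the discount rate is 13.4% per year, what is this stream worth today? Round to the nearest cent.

Value at end of year 4: C₁ / (r − g) = 3,630.00 / (0.134 − 0.056) = 46,538.4615
Discount to today: PV = 46,538.4615 / (1 + 0.134)^4 = 46,538.4615 / 1.653683 = 28,142.31

28142.31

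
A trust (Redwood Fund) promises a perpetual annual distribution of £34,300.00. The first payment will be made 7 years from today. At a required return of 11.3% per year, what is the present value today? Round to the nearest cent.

£159677.86

Value at end of year 6: C / r = £34,300.00 / 0.113 = £303,539.8230
Discount to today: PV = £303,539.8230 / (1 + 0.113)^6 = £303,539.8230 / 1.900951 = £159,677.86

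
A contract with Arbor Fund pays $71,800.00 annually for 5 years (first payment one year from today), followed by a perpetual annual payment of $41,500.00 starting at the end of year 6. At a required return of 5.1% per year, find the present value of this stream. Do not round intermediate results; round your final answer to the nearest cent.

PV of 5-year annuity: $71,800.00 × [1 − (1+0.051)^−5] / 0.051 = 309998.99743
Perpetuity value at year 5: $41,500.00 / 0.051 = 813725.49020
PV of perpetuity: 813725.49020 / (1+0.051)^5 = 634547.79670
Total PV = 309998.99743 + 634547.79670 = 944546.79412

$944546.79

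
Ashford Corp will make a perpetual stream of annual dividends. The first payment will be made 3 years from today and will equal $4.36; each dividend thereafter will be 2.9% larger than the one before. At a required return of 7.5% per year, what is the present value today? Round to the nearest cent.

Value at end of year 2: C₁ / (r − g) = $4.36 / (0.075 − 0.029) = $94.7826
Discount to today: PV = $94.7826 / (1 + 0.075)^2 = $94.7826 / 1.155625 = $82.02

$82.02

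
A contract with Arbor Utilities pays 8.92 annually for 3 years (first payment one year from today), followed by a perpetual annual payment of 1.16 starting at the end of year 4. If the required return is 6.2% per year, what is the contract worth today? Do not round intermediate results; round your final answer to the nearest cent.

PV of 3-year annuity: 8.92 × [1 − (1+0.062)^−3] / 0.062 = 23.75531
Perpetuity value at year 3: 1.16 / 0.062 = 18.70968
PV of perpetuity: 18.70968 / (1+0.062)^3 = 15.62042
Total PV = 23.75531 + 15.62042 = 39.37573

39.38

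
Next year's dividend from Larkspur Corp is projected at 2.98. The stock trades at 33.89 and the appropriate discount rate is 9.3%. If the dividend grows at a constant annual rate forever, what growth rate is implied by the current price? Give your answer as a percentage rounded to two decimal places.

0.51%

P = D₁/(r−g) ⇒ g = r − D₁/P = 0.093 − 2.98/33.89 = 0.005068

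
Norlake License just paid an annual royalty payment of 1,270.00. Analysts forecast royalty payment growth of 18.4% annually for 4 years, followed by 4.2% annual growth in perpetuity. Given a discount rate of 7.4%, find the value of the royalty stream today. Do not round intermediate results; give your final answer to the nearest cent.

67602.63

D_1 = 1503.68000
D_2 = 1780.35712
D_3 = 2107.94283
D_4 = 2495.80431
Terminal value at year 4: TV = D_4×(1+g_2)/(r−g_2) = 2600.62809/0.032 = 81269.62787
P_0 = D_1/(1+r)^1 + D_2/(1+r)^2 + D_3/(1+r)^3 + D_4/(1+r)^4 + TV/(1+r)^4
    = 1400.07449 + 1543.47132 + 1701.55497 + 1875.82969 + 61081.70423 = 67602.63469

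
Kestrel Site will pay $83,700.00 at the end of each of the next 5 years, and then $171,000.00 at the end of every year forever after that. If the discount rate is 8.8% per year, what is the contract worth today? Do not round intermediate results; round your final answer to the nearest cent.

PV of 5-year annuity: $83,700.00 × [1 − (1+0.088)^−5] / 0.088 = 327260.32049
Perpetuity value at year 5: $171,000.00 / 0.088 = 1943181.81818
PV of perpetuity: 1943181.81818 / (1+0.088)^5 = 1274585.46449
Total PV = 327260.32049 + 1274585.46449 = 1601845.78498

$1601845.78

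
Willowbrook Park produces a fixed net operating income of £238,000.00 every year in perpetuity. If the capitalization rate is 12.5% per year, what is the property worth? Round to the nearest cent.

Level perpetuity: PV = C / r = £238,000.00 / 0.125 = £1,904,000.00

£1904000.00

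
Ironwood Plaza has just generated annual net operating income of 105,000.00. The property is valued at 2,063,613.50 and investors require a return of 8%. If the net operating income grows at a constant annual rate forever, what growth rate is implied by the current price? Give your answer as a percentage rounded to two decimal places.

2.77%

P = D₀(1+g)/(r−g) ⇒ P(r−g) = D₀(1+g) ⇒ g(P+D₀) = P·r − D₀
g = (P·r − D₀)/(P + D₀) = (2,063,613.50×0.08 − 105,000.00) / (2,063,613.50 + 105,000.00) = 0.027709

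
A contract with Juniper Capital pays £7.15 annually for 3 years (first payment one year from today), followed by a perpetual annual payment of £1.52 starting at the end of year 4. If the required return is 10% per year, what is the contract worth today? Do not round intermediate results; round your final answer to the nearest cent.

£29.20

PV of 3-year annuity: £7.15 × [1 − (1+0.1)^−3] / 0.1 = 17.78099
Perpetuity value at year 3: £1.52 / 0.1 = 15.20000
PV of perpetuity: 15.20000 / (1+0.1)^3 = 11.41998
Total PV = 17.78099 + 11.41998 = 29.20098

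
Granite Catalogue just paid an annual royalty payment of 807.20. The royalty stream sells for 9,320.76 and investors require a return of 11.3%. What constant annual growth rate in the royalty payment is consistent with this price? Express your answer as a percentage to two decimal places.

P = D₀(1+g)/(r−g) ⇒ P(r−g) = D₀(1+g) ⇒ g(P+D₀) = P·r − D₀
g = (P·r − D₀)/(P + D₀) = (9,320.76×0.113 − 807.20) / (9,320.76 + 807.20) = 0.024294

2.43%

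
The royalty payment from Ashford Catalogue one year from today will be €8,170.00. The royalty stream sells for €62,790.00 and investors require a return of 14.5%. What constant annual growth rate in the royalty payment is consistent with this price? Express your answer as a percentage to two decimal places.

P = D₁/(r−g) ⇒ g = r − D₁/P = 0.145 − €8,170.00/€62,790.00 = 0.014884

1.49%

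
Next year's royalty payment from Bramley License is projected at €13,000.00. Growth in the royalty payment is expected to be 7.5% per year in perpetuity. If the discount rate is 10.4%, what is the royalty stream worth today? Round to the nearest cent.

€448275.86

Growing perpetuity: P = D₁ / (r − g) = €13,000.0000 / (0.104 − 0.075) = €448,275.86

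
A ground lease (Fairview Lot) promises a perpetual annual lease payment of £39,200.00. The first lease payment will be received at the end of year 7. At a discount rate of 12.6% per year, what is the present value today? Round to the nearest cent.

Value at end of year 6: C / r = £39,200.00 / 0.126 = £311,111.1111
Discount to today: PV = £311,111.1111 / (1 + 0.126)^6 = £311,111.1111 / 2.038123 = £152,645.91

£152645.91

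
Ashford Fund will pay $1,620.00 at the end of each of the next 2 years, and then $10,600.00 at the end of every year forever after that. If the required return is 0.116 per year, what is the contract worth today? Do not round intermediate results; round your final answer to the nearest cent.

PV of 2-year annuity: $1,620.00 × [1 − (1+0.116)^−2] / 0.116 = 2752.34131
Perpetuity value at year 2: $10,600.00 / 0.116 = 91379.31034
PV of perpetuity: 91379.31034 / (1+0.116)^2 = 73370.16349
Total PV = 2752.34131 + 73370.16349 = 76122.50481

$76122.50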